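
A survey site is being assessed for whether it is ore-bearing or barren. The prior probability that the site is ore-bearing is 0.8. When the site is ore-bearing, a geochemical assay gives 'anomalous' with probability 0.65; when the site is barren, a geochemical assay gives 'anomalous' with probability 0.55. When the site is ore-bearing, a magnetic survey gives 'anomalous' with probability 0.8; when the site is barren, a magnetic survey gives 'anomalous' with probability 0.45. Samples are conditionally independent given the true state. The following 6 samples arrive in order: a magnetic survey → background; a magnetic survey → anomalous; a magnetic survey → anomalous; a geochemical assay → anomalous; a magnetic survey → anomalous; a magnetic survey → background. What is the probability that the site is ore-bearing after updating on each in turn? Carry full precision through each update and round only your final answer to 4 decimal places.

After a magnetic survey='background': P(ore) = 0.2·0.8000 / (0.2·0.8000 + 0.55·0.2000) ≈ 0.5926
After a magnetic survey='anomalous': P(ore) = 0.8·0.5926 / (0.8·0.5926 + 0.45·0.4074) ≈ 0.7211
After a magnetic survey='anomalous': P(ore) = 0.8·0.7211 / (0.8·0.7211 + 0.45·0.2789) ≈ 0.8213
After a geochemical assay='anomalous': P(ore) = 0.65·0.8213 / (0.65·0.8213 + 0.55·0.1787) ≈ 0.8445
After a magnetic survey='anomalous': P(ore) = 0.8·0.8445 / (0.8·0.8445 + 0.45·0.1555) ≈ 0.9062
After a magnetic survey='background': P(ore) = 0.2·0.9062 / (0.2·0.9062 + 0.55·0.0938) ≈ 0.7784

0.7784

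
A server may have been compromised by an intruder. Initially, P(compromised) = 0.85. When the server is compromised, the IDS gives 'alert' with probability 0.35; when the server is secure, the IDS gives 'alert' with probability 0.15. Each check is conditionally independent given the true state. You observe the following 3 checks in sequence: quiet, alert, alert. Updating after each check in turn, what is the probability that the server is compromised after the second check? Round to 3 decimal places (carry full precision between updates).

After 'quiet': P(compromised) = 0.65·0.8500 / (0.65·0.8500 + 0.85·0.1500) ≈ 0.8125
After 'alert': P(compromised) = 0.35·0.8125 / (0.35·0.8125 + 0.15·0.1875) ≈ 0.9100

0.910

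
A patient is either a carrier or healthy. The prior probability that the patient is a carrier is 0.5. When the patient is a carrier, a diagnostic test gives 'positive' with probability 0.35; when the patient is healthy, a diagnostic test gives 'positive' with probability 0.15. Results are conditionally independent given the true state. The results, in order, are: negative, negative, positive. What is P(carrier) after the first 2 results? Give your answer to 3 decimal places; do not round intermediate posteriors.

0.369

After 'negative': P(carrier) = 0.65·0.5000 / (0.65·0.5000 + 0.85·0.5000) ≈ 0.4333
After 'negative': P(carrier) = 0.65·0.4333 / (0.65·0.4333 + 0.85·0.5667) ≈ 0.3690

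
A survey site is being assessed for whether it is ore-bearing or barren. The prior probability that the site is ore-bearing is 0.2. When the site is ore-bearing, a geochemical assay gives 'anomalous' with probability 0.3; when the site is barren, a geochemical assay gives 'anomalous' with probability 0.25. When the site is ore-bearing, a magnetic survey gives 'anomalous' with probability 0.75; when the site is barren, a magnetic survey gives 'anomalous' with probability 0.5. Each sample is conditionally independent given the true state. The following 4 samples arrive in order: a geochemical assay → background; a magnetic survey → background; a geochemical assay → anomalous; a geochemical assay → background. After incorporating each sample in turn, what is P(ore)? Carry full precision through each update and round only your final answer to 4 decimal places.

0.1156

After a geochemical assay='background': P(ore) = 0.7·0.2000 / (0.7·0.2000 + 0.75·0.8000) ≈ 0.1892
After a magnetic survey='background': P(ore) = 0.25·0.1892 / (0.25·0.1892 + 0.5·0.8108) ≈ 0.1045
After a geochemical assay='anomalous': P(ore) = 0.3·0.1045 / (0.3·0.1045 + 0.25·0.8955) ≈ 0.1228
After a geochemical assay='background': P(ore) = 0.7·0.1228 / (0.7·0.1228 + 0.75·0.8772) ≈ 0.1156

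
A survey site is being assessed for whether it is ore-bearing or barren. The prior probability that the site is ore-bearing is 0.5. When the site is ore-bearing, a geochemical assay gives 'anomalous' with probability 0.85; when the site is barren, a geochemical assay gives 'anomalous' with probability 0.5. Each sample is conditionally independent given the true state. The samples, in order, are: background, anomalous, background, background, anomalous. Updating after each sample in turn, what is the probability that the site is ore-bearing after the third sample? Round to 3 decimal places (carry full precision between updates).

After 'background': P(ore) = 0.15·0.5000 / (0.15·0.5000 + 0.5·0.5000) ≈ 0.2308
After 'anomalous': P(ore) = 0.85·0.2308 / (0.85·0.2308 + 0.5·0.7692) ≈ 0.3377
After 'background': P(ore) = 0.15·0.3377 / (0.15·0.3377 + 0.5·0.6623) ≈ 0.1327

0.133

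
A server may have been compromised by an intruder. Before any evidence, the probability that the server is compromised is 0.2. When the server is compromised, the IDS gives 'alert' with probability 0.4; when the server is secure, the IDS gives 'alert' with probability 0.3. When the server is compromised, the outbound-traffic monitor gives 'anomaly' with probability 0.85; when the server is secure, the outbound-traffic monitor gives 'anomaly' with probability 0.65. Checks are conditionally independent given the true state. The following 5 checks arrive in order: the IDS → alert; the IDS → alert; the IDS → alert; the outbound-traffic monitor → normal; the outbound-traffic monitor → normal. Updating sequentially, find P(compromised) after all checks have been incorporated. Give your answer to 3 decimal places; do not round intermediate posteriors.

0.098

Each posterior becomes the prior for the next update.
After the IDS='alert': P(compromised) = 0.4·0.2000 / (0.4·0.2000 + 0.3·0.8000) ≈ 0.2500
After the IDS='alert': P(compromised) = 0.4·0.2500 / (0.4·0.2500 + 0.3·0.7500) ≈ 0.3077
After the IDS='alert': P(compromised) = 0.4·0.3077 / (0.4·0.3077 + 0.3·0.6923) ≈ 0.3721
After the outbound-traffic monitor='normal': P(compromised) = 0.15·0.3721 / (0.15·0.3721 + 0.35·0.6279) ≈ 0.2025
After the outbound-traffic monitor='normal': P(compromised) = 0.15·0.2025 / (0.15·0.2025 + 0.35·0.7975) ≈ 0.0982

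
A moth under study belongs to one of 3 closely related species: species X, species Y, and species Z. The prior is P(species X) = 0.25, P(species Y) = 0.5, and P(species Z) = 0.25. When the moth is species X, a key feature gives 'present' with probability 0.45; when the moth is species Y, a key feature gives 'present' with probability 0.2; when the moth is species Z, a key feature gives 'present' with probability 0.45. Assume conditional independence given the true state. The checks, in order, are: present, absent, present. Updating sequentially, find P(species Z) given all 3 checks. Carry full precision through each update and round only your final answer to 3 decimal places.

After 'present': normaliser = 0.45·0.2500 + 0.2·0.5000 + 0.45·0.2500; P(species X) ≈ 0.3462, P(species Y) ≈ 0.3077, P(species Z) ≈ 0.3462
After 'absent': normaliser = 0.55·0.3462 + 0.8·0.3077 + 0.55·0.3462; P(species X) ≈ 0.3037, P(species Y) ≈ 0.3926, P(species Z) ≈ 0.3037
After 'present': normaliser = 0.45·0.3037 + 0.2·0.3926 + 0.45·0.3037; P(species X) ≈ 0.3884, P(species Y) ≈ 0.2232, P(species Z) ≈ 0.3884

0.388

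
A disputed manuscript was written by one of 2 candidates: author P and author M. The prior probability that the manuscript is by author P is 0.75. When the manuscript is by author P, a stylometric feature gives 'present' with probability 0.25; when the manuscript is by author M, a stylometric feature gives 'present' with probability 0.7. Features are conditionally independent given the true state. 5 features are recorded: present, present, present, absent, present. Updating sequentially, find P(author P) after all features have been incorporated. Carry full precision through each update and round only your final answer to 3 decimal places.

0.109

Apply Bayes' rule sequentially, carrying P(author P) forward.
After 'present': P(author P) = 0.25·0.7500 / (0.25·0.7500 + 0.7·0.2500) ≈ 0.5172
After 'present': P(author P) = 0.25·0.5172 / (0.25·0.5172 + 0.7·0.4828) ≈ 0.2768
After 'present': P(author P) = 0.25·0.2768 / (0.25·0.2768 + 0.7·0.7232) ≈ 0.1202
After 'absent': P(author P) = 0.75·0.1202 / (0.75·0.1202 + 0.3·0.8798) ≈ 0.2547
After 'present': P(author P) = 0.25·0.2547 / (0.25·0.2547 + 0.7·0.7453) ≈ 0.1087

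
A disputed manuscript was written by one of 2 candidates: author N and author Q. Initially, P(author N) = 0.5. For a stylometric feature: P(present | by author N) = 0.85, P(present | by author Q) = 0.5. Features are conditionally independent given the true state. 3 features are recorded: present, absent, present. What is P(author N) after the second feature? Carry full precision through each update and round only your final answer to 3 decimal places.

Each posterior becomes the prior for the next update.
After 'present': P(author N) = 0.85·0.5000 / (0.85·0.5000 + 0.5·0.5000) ≈ 0.6296
After 'absent': P(author N) = 0.15·0.6296 / (0.15·0.6296 + 0.5·0.3704) ≈ 0.3377

0.338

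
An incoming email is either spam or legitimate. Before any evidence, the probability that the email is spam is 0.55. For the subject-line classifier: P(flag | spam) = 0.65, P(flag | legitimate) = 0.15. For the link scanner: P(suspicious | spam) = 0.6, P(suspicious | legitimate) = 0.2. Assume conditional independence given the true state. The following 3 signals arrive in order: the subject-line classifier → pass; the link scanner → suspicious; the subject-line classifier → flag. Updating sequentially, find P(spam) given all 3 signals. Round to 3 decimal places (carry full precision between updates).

0.867

After the subject-line classifier='pass': P(spam) = 0.35·0.5500 / (0.35·0.5500 + 0.85·0.4500) ≈ 0.3348
After the link scanner='suspicious': P(spam) = 0.6·0.3348 / (0.6·0.3348 + 0.2·0.6652) ≈ 0.6016
After the subject-line classifier='flag': P(spam) = 0.65·0.6016 / (0.65·0.6016 + 0.15·0.3984) ≈ 0.8674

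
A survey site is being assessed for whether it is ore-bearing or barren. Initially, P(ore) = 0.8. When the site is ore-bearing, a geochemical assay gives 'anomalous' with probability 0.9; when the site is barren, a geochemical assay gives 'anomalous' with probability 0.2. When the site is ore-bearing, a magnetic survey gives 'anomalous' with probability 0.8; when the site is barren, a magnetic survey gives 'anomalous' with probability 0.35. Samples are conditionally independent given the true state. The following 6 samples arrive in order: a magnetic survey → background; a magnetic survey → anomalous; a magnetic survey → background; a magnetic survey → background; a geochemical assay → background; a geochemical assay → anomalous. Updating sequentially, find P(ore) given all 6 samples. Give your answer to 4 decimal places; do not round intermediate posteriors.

Apply Bayes' rule sequentially, carrying P(ore) forward.
After a magnetic survey='background': P(ore) = 0.2·0.8000 / (0.2·0.8000 + 0.65·0.2000) ≈ 0.5517
After a magnetic survey='anomalous': P(ore) = 0.8·0.5517 / (0.8·0.5517 + 0.35·0.4483) ≈ 0.7378
After a magnetic survey='background': P(ore) = 0.2·0.7378 / (0.2·0.7378 + 0.65·0.2622) ≈ 0.4640
After a magnetic survey='background': P(ore) = 0.2·0.4640 / (0.2·0.4640 + 0.65·0.5360) ≈ 0.2103
After a geochemical assay='background': P(ore) = 0.1·0.2103 / (0.1·0.2103 + 0.8·0.7897) ≈ 0.0322
After a geochemical assay='anomalous': P(ore) = 0.9·0.0322 / (0.9·0.0322 + 0.2·0.9678) ≈ 0.1303

0.1303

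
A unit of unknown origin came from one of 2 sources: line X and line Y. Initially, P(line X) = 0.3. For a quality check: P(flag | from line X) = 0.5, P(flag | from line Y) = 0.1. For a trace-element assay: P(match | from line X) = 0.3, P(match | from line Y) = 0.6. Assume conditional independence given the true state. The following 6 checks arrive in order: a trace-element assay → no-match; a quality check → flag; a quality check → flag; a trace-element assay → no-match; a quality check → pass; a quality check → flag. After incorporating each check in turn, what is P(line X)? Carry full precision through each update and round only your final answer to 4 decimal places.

0.9891

After a trace-element assay='no-match': P(line X) = 0.7·0.3000 / (0.7·0.3000 + 0.4·0.7000) ≈ 0.4286
After a quality check='flag': P(line X) = 0.5·0.4286 / (0.5·0.4286 + 0.1·0.5714) ≈ 0.7895
After a quality check='flag': P(line X) = 0.5·0.7895 / (0.5·0.7895 + 0.1·0.2105) ≈ 0.9494
After a trace-element assay='no-match': P(line X) = 0.7·0.9494 / (0.7·0.9494 + 0.4·0.0506) ≈ 0.9704
After a quality check='pass': P(line X) = 0.5·0.9704 / (0.5·0.9704 + 0.9·0.0296) ≈ 0.9480
After a quality check='flag': P(line X) = 0.5·0.9480 / (0.5·0.9480 + 0.1·0.0520) ≈ 0.9891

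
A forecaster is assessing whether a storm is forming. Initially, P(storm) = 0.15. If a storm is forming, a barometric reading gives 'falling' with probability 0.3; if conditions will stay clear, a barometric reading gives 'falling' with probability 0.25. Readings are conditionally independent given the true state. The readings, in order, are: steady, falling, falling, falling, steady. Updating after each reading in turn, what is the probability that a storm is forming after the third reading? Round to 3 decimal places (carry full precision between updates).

Apply Bayes' rule sequentially, carrying P(storm) forward.
After 'steady': P(storm) = 0.7·0.1500 / (0.7·0.1500 + 0.75·0.8500) ≈ 0.1414
After 'falling': P(storm) = 0.3·0.1414 / (0.3·0.1414 + 0.25·0.8586) ≈ 0.1650
After 'falling': P(storm) = 0.3·0.1650 / (0.3·0.1650 + 0.25·0.8350) ≈ 0.1917

0.192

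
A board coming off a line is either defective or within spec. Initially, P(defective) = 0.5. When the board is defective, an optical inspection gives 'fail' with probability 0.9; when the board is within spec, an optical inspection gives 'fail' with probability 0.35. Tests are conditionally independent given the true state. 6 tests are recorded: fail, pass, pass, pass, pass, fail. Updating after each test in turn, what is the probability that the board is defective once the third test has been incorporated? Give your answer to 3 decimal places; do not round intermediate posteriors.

After 'fail': P(defective) = 0.9·0.5000 / (0.9·0.5000 + 0.35·0.5000) ≈ 0.7200
After 'pass': P(defective) = 0.1·0.7200 / (0.1·0.7200 + 0.65·0.2800) ≈ 0.2835
After 'pass': P(defective) = 0.1·0.2835 / (0.1·0.2835 + 0.65·0.7165) ≈ 0.0574

0.057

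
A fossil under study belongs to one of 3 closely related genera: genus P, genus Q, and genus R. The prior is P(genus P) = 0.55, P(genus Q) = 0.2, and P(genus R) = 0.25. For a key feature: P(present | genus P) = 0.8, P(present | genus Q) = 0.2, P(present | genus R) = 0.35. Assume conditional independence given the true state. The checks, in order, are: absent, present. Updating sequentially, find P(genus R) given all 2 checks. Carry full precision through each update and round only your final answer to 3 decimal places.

Each posterior becomes the prior for the next update.
After 'absent': normaliser = 0.2·0.5500 + 0.8·0.2000 + 0.65·0.2500; P(genus P) ≈ 0.2543, P(genus Q) ≈ 0.3699, P(genus R) ≈ 0.3757
After 'present': normaliser = 0.8·0.2543 + 0.2·0.3699 + 0.35·0.3757; P(genus P) ≈ 0.4975, P(genus Q) ≈ 0.1809, P(genus R) ≈ 0.3216

0.322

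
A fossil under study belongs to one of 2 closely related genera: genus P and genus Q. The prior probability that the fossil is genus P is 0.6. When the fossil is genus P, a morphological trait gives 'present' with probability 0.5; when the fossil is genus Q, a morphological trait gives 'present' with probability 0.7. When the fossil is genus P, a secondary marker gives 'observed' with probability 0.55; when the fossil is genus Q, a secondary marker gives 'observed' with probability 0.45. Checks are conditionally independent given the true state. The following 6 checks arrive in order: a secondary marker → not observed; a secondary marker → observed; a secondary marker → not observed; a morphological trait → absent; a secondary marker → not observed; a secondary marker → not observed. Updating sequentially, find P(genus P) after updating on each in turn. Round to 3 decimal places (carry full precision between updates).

0.578

After a secondary marker='not observed': P(genus P) = 0.45·0.6000 / (0.45·0.6000 + 0.55·0.4000) ≈ 0.5510
After a secondary marker='observed': P(genus P) = 0.55·0.5510 / (0.55·0.5510 + 0.45·0.4490) ≈ 0.6000
After a secondary marker='not observed': P(genus P) = 0.45·0.6000 / (0.45·0.6000 + 0.55·0.4000) ≈ 0.5510
After a morphological trait='absent': P(genus P) = 0.5·0.5510 / (0.5·0.5510 + 0.3·0.4490) ≈ 0.6716
After a secondary marker='not observed': P(genus P) = 0.45·0.6716 / (0.45·0.6716 + 0.55·0.3284) ≈ 0.6260
After a secondary marker='not observed': P(genus P) = 0.45·0.6260 / (0.45·0.6260 + 0.55·0.3740) ≈ 0.5779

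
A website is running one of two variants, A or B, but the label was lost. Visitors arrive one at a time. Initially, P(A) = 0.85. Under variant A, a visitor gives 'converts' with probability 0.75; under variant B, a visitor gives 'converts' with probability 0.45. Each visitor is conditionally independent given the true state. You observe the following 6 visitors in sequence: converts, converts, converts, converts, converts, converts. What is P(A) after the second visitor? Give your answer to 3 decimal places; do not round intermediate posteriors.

Apply Bayes' rule sequentially, carrying P(A) forward.
After 'converts': P(A) = 0.75·0.8500 / (0.75·0.8500 + 0.45·0.1500) ≈ 0.9043
After 'converts': P(A) = 0.75·0.9043 / (0.75·0.9043 + 0.45·0.0957) ≈ 0.9403

0.940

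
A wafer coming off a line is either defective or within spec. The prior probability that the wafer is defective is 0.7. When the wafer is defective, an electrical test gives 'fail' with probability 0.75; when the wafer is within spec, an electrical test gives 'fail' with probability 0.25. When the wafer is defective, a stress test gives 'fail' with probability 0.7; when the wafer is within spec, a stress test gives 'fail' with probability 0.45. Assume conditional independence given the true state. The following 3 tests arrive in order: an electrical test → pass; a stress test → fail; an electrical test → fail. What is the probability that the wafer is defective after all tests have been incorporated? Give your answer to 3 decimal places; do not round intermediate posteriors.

0.784

After an electrical test='pass': P(defective) = 0.25·0.7000 / (0.25·0.7000 + 0.75·0.3000) ≈ 0.4375
After a stress test='fail': P(defective) = 0.7·0.4375 / (0.7·0.4375 + 0.45·0.5625) ≈ 0.5475
After an electrical test='fail': P(defective) = 0.75·0.5475 / (0.75·0.5475 + 0.25·0.4525) ≈ 0.7840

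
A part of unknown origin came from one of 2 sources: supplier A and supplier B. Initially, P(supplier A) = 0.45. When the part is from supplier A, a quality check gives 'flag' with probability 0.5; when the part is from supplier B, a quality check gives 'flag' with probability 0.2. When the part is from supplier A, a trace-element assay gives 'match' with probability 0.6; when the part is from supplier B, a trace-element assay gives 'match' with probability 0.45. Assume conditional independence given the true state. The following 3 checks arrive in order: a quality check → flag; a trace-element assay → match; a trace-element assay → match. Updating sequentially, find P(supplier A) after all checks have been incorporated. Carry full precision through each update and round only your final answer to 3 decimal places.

Apply Bayes' rule sequentially, carrying P(supplier A) forward.
After a quality check='flag': P(supplier A) = 0.5·0.4500 / (0.5·0.4500 + 0.2·0.5500) ≈ 0.6716
After a trace-element assay='match': P(supplier A) = 0.6·0.6716 / (0.6·0.6716 + 0.45·0.3284) ≈ 0.7317
After a trace-element assay='match': P(supplier A) = 0.6·0.7317 / (0.6·0.7317 + 0.45·0.2683) ≈ 0.7843

0.784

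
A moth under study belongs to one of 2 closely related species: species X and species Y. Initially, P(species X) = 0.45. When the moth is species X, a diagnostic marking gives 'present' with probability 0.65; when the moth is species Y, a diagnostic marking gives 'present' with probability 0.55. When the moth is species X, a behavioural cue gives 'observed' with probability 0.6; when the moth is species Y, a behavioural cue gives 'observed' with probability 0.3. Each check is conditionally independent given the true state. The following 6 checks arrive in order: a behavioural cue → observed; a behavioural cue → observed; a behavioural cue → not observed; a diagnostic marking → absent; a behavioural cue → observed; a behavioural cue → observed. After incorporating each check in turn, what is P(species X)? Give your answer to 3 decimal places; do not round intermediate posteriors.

Each posterior becomes the prior for the next update.
After a behavioural cue='observed': P(species X) = 0.6·0.4500 / (0.6·0.4500 + 0.3·0.5500) ≈ 0.6207
After a behavioural cue='observed': P(species X) = 0.6·0.6207 / (0.6·0.6207 + 0.3·0.3793) ≈ 0.7660
After a behavioural cue='not observed': P(species X) = 0.4·0.7660 / (0.4·0.7660 + 0.7·0.2340) ≈ 0.6516
After a diagnostic marking='absent': P(species X) = 0.35·0.6516 / (0.35·0.6516 + 0.45·0.3484) ≈ 0.5926
After a behavioural cue='observed': P(species X) = 0.6·0.5926 / (0.6·0.5926 + 0.3·0.4074) ≈ 0.7442
After a behavioural cue='observed': P(species X) = 0.6·0.7442 / (0.6·0.7442 + 0.3·0.2558) ≈ 0.8533

0.853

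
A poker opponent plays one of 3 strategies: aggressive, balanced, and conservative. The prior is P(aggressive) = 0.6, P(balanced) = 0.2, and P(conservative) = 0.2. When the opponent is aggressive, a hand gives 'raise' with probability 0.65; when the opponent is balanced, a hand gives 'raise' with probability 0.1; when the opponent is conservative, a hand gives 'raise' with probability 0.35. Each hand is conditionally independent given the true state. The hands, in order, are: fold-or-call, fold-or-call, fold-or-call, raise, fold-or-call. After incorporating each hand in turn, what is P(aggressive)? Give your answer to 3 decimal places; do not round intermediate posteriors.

0.186

Each posterior becomes the prior for the next update.
After 'fold-or-call': normaliser = 0.35·0.6000 + 0.9·0.2000 + 0.65·0.2000; P(aggressive) ≈ 0.4038, P(balanced) ≈ 0.3462, P(conservative) ≈ 0.2500
After 'fold-or-call': normaliser = 0.35·0.4038 + 0.9·0.3462 + 0.65·0.2500; P(aggressive) ≈ 0.2297, P(balanced) ≈ 0.5062, P(conservative) ≈ 0.2641
After 'fold-or-call': normaliser = 0.35·0.2297 + 0.9·0.5062 + 0.65·0.2641; P(aggressive) ≈ 0.1136, P(balanced) ≈ 0.6439, P(conservative) ≈ 0.2425
After 'raise': normaliser = 0.65·0.1136 + 0.1·0.6439 + 0.35·0.2425; P(aggressive) ≈ 0.3310, P(balanced) ≈ 0.2886, P(conservative) ≈ 0.3805
After 'fold-or-call': normaliser = 0.35·0.3310 + 0.9·0.2886 + 0.65·0.3805; P(aggressive) ≈ 0.1860, P(balanced) ≈ 0.4170, P(conservative) ≈ 0.3971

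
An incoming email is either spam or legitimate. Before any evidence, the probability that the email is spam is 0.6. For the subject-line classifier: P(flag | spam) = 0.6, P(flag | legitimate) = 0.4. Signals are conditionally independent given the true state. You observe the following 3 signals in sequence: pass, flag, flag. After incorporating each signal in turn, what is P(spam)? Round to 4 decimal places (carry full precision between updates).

After 'pass': P(spam) = 0.4·0.6000 / (0.4·0.6000 + 0.6·0.4000) ≈ 0.5000
After 'flag': P(spam) = 0.6·0.5000 / (0.6·0.5000 + 0.4·0.5000) ≈ 0.6000
After 'flag': P(spam) = 0.6·0.6000 / (0.6·0.6000 + 0.4·0.4000) ≈ 0.6923

0.6923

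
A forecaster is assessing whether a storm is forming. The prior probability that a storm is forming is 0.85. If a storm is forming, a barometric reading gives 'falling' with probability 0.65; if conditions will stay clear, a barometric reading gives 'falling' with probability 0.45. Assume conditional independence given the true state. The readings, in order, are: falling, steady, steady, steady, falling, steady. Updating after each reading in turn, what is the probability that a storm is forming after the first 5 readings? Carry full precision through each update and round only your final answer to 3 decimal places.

After 'falling': P(storm) = 0.65·0.8500 / (0.65·0.8500 + 0.45·0.1500) ≈ 0.8911
After 'steady': P(storm) = 0.35·0.8911 / (0.35·0.8911 + 0.55·0.1089) ≈ 0.8389
After 'steady': P(storm) = 0.35·0.8389 / (0.35·0.8389 + 0.55·0.1611) ≈ 0.7682
After 'steady': P(storm) = 0.35·0.7682 / (0.35·0.7682 + 0.55·0.2318) ≈ 0.6784
After 'falling': P(storm) = 0.65·0.6784 / (0.65·0.6784 + 0.45·0.3216) ≈ 0.7529

0.753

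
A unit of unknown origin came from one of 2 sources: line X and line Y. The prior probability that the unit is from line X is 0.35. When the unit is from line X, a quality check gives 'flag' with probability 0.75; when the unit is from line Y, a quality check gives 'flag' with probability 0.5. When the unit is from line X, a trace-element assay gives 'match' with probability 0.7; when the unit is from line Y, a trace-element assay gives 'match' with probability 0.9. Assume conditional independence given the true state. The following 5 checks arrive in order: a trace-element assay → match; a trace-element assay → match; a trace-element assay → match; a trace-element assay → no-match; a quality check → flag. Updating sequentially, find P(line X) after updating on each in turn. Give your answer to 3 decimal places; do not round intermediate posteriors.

0.533

After a trace-element assay='match': P(line X) = 0.7·0.3500 / (0.7·0.3500 + 0.9·0.6500) ≈ 0.2952
After a trace-element assay='match': P(line X) = 0.7·0.2952 / (0.7·0.2952 + 0.9·0.7048) ≈ 0.2457
After a trace-element assay='match': P(line X) = 0.7·0.2457 / (0.7·0.2457 + 0.9·0.7543) ≈ 0.2021
After a trace-element assay='no-match': P(line X) = 0.3·0.2021 / (0.3·0.2021 + 0.1·0.7979) ≈ 0.4318
After a quality check='flag': P(line X) = 0.75·0.4318 / (0.75·0.4318 + 0.5·0.5682) ≈ 0.5327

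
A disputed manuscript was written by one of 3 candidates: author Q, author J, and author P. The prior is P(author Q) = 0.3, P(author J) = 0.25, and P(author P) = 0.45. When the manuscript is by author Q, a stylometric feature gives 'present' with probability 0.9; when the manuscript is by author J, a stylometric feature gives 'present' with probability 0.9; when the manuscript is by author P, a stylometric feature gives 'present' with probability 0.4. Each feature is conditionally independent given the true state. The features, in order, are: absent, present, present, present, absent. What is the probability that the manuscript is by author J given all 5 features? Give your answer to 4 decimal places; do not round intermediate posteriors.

0.1268

Apply Bayes' rule sequentially, carrying P(author J) forward.
After 'absent': normaliser = 0.1·0.3000 + 0.1·0.2500 + 0.6·0.4500; P(author Q) ≈ 0.0923, P(author J) ≈ 0.0769, P(author P) ≈ 0.8308
After 'present': normaliser = 0.9·0.0923 + 0.9·0.0769 + 0.4·0.8308; P(author Q) ≈ 0.1714, P(author J) ≈ 0.1429, P(author P) ≈ 0.6857
After 'present': normaliser = 0.9·0.1714 + 0.9·0.1429 + 0.4·0.6857; P(author Q) ≈ 0.2769, P(author J) ≈ 0.2308, P(author P) ≈ 0.4923
After 'present': normaliser = 0.9·0.2769 + 0.9·0.2308 + 0.4·0.4923; P(author Q) ≈ 0.3812, P(author J) ≈ 0.3176, P(author P) ≈ 0.3012
After 'absent': normaliser = 0.1·0.3812 + 0.1·0.3176 + 0.6·0.3012; P(author Q) ≈ 0.1521, P(author J) ≈ 0.1268, P(author P) ≈ 0.7211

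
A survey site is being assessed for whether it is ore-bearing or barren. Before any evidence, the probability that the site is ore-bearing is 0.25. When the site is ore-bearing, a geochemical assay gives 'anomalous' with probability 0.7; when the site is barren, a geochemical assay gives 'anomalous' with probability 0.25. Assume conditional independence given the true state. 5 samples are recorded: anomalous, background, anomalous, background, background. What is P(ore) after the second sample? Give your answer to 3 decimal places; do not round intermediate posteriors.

0.272

After 'anomalous': P(ore) = 0.7·0.2500 / (0.7·0.2500 + 0.25·0.7500) ≈ 0.4828
After 'background': P(ore) = 0.3·0.4828 / (0.3·0.4828 + 0.75·0.5172) ≈ 0.2718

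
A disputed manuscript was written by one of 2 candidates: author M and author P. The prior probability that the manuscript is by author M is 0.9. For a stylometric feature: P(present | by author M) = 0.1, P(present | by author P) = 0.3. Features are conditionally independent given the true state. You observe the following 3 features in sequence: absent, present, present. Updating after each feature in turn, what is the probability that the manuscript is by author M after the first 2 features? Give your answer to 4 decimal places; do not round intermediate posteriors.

0.7941

After 'absent': P(author M) = 0.9·0.9000 / (0.9·0.9000 + 0.7·0.1000) ≈ 0.9205
After 'present': P(author M) = 0.1·0.9205 / (0.1·0.9205 + 0.3·0.0795) ≈ 0.7941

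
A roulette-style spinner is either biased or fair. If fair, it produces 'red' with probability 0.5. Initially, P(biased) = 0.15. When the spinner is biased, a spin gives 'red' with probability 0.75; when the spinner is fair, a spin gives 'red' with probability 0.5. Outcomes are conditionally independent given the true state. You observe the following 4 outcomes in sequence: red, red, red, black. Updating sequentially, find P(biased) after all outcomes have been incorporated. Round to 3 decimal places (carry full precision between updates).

0.229

After 'red': P(biased) = 0.75·0.1500 / (0.75·0.1500 + 0.5·0.8500) ≈ 0.2093
After 'red': P(biased) = 0.75·0.2093 / (0.75·0.2093 + 0.5·0.7907) ≈ 0.2842
After 'red': P(biased) = 0.75·0.2842 / (0.75·0.2842 + 0.5·0.7158) ≈ 0.3733
After 'black': P(biased) = 0.25·0.3733 / (0.25·0.3733 + 0.5·0.6267) ≈ 0.2295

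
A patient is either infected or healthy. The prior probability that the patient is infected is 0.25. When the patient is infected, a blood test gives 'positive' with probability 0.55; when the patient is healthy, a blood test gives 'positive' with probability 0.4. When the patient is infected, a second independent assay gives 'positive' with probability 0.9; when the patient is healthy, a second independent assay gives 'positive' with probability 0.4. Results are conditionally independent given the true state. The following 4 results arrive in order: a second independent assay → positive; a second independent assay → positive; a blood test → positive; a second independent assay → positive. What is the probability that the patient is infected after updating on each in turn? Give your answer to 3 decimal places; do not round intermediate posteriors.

After a second independent assay='positive': P(infected) = 0.9·0.2500 / (0.9·0.2500 + 0.4·0.7500) ≈ 0.4286
After a second independent assay='positive': P(infected) = 0.9·0.4286 / (0.9·0.4286 + 0.4·0.5714) ≈ 0.6279
After a blood test='positive': P(infected) = 0.55·0.6279 / (0.55·0.6279 + 0.4·0.3721) ≈ 0.6988
After a second independent assay='positive': P(infected) = 0.9·0.6988 / (0.9·0.6988 + 0.4·0.3012) ≈ 0.8392

0.839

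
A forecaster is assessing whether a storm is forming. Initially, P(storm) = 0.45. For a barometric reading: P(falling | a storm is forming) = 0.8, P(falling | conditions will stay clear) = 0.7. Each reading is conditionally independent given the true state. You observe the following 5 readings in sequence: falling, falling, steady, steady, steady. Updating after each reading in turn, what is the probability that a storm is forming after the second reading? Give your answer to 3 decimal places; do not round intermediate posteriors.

Apply Bayes' rule sequentially, carrying P(storm) forward.
After 'falling': P(storm) = 0.8·0.4500 / (0.8·0.4500 + 0.7·0.5500) ≈ 0.4832
After 'falling': P(storm) = 0.8·0.4832 / (0.8·0.4832 + 0.7·0.5168) ≈ 0.5166

0.517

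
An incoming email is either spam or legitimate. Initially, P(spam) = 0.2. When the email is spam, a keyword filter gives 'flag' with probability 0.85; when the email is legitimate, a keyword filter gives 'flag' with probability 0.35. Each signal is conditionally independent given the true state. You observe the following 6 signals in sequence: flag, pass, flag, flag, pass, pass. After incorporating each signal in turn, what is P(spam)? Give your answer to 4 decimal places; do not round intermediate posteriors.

0.0422

After 'flag': P(spam) = 0.85·0.2000 / (0.85·0.2000 + 0.35·0.8000) ≈ 0.3778
After 'pass': P(spam) = 0.15·0.3778 / (0.15·0.3778 + 0.65·0.6222) ≈ 0.1229
After 'flag': P(spam) = 0.85·0.1229 / (0.85·0.1229 + 0.35·0.8771) ≈ 0.2539
After 'flag': P(spam) = 0.85·0.2539 / (0.85·0.2539 + 0.35·0.7461) ≈ 0.4525
After 'pass': P(spam) = 0.15·0.4525 / (0.15·0.4525 + 0.65·0.5475) ≈ 0.1602
After 'pass': P(spam) = 0.15·0.1602 / (0.15·0.1602 + 0.65·0.8398) ≈ 0.0422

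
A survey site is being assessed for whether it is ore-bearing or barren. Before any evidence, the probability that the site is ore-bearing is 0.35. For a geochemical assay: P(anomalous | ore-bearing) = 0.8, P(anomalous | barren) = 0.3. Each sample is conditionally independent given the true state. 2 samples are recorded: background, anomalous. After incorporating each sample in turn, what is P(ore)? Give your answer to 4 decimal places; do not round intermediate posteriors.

0.2909

Apply Bayes' rule sequentially, carrying P(ore) forward.
After 'background': P(ore) = 0.2·0.3500 / (0.2·0.3500 + 0.7·0.6500) ≈ 0.1333
After 'anomalous': P(ore) = 0.8·0.1333 / (0.8·0.1333 + 0.3·0.8667) ≈ 0.2909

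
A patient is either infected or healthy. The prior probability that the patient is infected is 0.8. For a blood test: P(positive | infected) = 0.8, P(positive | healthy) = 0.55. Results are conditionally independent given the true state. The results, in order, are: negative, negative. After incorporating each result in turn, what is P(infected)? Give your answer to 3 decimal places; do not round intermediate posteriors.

0.441

After 'negative': P(infected) = 0.2·0.8000 / (0.2·0.8000 + 0.45·0.2000) ≈ 0.6400
After 'negative': P(infected) = 0.2·0.6400 / (0.2·0.6400 + 0.45·0.3600) ≈ 0.4414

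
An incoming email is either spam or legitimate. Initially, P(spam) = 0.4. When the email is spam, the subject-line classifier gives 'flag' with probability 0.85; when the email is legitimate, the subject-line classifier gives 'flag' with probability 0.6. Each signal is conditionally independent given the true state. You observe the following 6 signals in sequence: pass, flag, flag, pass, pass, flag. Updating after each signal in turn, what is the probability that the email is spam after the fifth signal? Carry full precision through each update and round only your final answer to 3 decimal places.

0.066

Each posterior becomes the prior for the next update.
After 'pass': P(spam) = 0.15·0.4000 / (0.15·0.4000 + 0.4·0.6000) ≈ 0.2000
After 'flag': P(spam) = 0.85·0.2000 / (0.85·0.2000 + 0.6·0.8000) ≈ 0.2615
After 'flag': P(spam) = 0.85·0.2615 / (0.85·0.2615 + 0.6·0.7385) ≈ 0.3341
After 'pass': P(spam) = 0.15·0.3341 / (0.15·0.3341 + 0.4·0.6659) ≈ 0.1584
After 'pass': P(spam) = 0.15·0.1584 / (0.15·0.1584 + 0.4·0.8416) ≈ 0.0659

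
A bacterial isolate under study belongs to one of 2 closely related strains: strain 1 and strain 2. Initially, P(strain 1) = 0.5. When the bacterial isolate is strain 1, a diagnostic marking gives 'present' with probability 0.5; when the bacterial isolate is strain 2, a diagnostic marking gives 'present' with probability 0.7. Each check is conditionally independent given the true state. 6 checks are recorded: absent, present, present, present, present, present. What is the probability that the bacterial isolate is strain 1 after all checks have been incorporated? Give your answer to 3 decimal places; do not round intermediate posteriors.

0.237

After 'absent': P(strain 1) = 0.5·0.5000 / (0.5·0.5000 + 0.3·0.5000) ≈ 0.6250
After 'present': P(strain 1) = 0.5·0.6250 / (0.5·0.6250 + 0.7·0.3750) ≈ 0.5435
After 'present': P(strain 1) = 0.5·0.5435 / (0.5·0.5435 + 0.7·0.4565) ≈ 0.4596
After 'present': P(strain 1) = 0.5·0.4596 / (0.5·0.4596 + 0.7·0.5404) ≈ 0.3779
After 'present': P(strain 1) = 0.5·0.3779 / (0.5·0.3779 + 0.7·0.6221) ≈ 0.3026
After 'present': P(strain 1) = 0.5·0.3026 / (0.5·0.3026 + 0.7·0.6974) ≈ 0.2366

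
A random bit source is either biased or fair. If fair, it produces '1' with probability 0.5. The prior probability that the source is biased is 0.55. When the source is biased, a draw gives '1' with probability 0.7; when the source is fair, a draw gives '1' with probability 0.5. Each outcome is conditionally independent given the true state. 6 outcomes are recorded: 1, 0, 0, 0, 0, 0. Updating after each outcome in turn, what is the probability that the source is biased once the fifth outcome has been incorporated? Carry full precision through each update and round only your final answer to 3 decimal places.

0.182

After '1': P(biased) = 0.7·0.5500 / (0.7·0.5500 + 0.5·0.4500) ≈ 0.6311
After '0': P(biased) = 0.3·0.6311 / (0.3·0.6311 + 0.5·0.3689) ≈ 0.5066
After '0': P(biased) = 0.3·0.5066 / (0.3·0.5066 + 0.5·0.4934) ≈ 0.3812
After '0': P(biased) = 0.3·0.3812 / (0.3·0.3812 + 0.5·0.6188) ≈ 0.2699
After '0': P(biased) = 0.3·0.2699 / (0.3·0.2699 + 0.5·0.7301) ≈ 0.1815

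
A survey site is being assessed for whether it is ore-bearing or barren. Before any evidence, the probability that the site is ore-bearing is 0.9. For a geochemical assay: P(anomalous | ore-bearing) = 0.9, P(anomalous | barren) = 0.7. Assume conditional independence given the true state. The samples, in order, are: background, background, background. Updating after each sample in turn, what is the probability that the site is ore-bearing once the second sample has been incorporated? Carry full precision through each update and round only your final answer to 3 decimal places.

After 'background': P(ore) = 0.1·0.9000 / (0.1·0.9000 + 0.3·0.1000) ≈ 0.7500
After 'background': P(ore) = 0.1·0.7500 / (0.1·0.7500 + 0.3·0.2500) ≈ 0.5000

0.500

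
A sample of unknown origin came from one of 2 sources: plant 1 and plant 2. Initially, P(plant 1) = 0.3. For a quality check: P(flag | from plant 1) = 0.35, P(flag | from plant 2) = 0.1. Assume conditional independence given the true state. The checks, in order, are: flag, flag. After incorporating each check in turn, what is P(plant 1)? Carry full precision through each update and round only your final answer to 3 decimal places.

0.840

After 'flag': P(plant 1) = 0.35·0.3000 / (0.35·0.3000 + 0.1·0.7000) ≈ 0.6000
After 'flag': P(plant 1) = 0.35·0.6000 / (0.35·0.6000 + 0.1·0.4000) ≈ 0.8400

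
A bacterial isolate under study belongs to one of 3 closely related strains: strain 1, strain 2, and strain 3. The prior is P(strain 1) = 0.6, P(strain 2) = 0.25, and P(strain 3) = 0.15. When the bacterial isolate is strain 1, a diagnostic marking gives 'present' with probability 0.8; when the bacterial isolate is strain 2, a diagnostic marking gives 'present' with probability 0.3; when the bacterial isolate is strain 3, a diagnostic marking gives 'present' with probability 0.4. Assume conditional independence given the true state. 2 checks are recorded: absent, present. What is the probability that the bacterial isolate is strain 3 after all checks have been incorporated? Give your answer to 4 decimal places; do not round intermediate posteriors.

0.1951

Apply Bayes' rule sequentially, carrying P(strain 3) forward.
After 'absent': normaliser = 0.2·0.6000 + 0.7·0.2500 + 0.6·0.1500; P(strain 1) ≈ 0.3117, P(strain 2) ≈ 0.4545, P(strain 3) ≈ 0.2338
After 'present': normaliser = 0.8·0.3117 + 0.3·0.4545 + 0.4·0.2338; P(strain 1) ≈ 0.5203, P(strain 2) ≈ 0.2846, P(strain 3) ≈ 0.1951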